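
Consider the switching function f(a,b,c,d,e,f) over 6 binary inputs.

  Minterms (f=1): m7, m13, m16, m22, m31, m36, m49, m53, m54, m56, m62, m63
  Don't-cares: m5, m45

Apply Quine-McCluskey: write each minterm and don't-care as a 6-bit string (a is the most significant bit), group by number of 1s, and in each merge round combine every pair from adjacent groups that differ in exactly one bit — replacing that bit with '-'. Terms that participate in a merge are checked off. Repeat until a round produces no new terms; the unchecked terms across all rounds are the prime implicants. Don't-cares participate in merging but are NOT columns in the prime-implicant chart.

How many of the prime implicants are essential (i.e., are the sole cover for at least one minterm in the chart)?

size-2^0 implicants → 000101(✓)  000111(✓)  001101(✓)  010000  010110(✓)  011111(✓)  100100  101101(✓)  110001(✓)  110101(✓)  110110(✓)  111000  111110(✓)  111111(✓)
size-2^1 implicants → -01101  -10110  -11111  00-101  0001-1  11-110  110-01  11111-
Unchecked terms (primes): -01101, -10110, -11111, 00-101, 0001-1, 010000, 100100, 11-110, 110-01, 111000, 11111-
Minterm coverage:
  m7 ⊆ 0001-1 [E]
  m13 ⊆ -01101,00-101
  m16 ⊆ 010000 [E]
  m22 ⊆ -10110 [E]
  m31 ⊆ -11111 [E]
  m36 ⊆ 100100 [E]
  m49 ⊆ 110-01 [E]
  m53 ⊆ 110-01 [E]
  m54 ⊆ -10110,11-110
  m56 ⊆ 111000 [E]
  m62 ⊆ 11-110,11111-
  m63 ⊆ -11111,11111-
E = {-10110, -11111, 0001-1, 010000, 100100, 110-01, 111000}

7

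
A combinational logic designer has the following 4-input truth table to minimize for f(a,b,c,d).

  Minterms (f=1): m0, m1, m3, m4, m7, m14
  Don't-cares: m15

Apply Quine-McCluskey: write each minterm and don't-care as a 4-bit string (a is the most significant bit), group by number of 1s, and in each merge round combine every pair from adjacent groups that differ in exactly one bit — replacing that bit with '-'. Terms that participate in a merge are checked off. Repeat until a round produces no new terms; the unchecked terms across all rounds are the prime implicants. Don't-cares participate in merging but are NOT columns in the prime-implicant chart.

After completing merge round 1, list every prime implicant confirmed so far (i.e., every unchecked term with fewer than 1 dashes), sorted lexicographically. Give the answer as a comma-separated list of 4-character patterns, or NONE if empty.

[col 0] 0000*, 0001*, 0011*, 0100*, 0111*, 1110*, 1111*
[col 1] -111, 0-00, 0-11, 00-1, 000-, 111-
Prime implicants: -111, 0-00, 0-11, 00-1, 000-, 111-

NONE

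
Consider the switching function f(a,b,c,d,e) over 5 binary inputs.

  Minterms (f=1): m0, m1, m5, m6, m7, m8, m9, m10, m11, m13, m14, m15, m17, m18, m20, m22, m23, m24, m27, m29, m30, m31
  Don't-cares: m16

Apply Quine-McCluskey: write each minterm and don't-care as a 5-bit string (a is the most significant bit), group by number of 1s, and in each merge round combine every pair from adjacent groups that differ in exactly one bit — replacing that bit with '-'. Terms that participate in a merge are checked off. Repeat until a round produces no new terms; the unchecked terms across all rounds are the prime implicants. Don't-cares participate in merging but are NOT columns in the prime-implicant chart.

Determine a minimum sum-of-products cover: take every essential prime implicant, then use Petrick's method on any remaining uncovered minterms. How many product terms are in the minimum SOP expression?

8

Round 0: 00000✓ 00001✓ 00101✓ 00110✓ 00111✓ 01000✓ 01001✓ 01010✓ 01011✓ 01101✓ 01110✓ 01111✓ 10000✓ 10001✓ 10010✓ 10100✓ 10110✓ 10111✓ 11000✓ 11011✓ 11101✓ 11110✓ 11111✓
Round 1: -0000✓ -0001✓ -0110✓ -0111✓ -1000✓ -1011✓ -1101✓ -1110✓ -1111✓ 0-000✓ 0-001✓ 0-101✓ 0-110✓ 0-111✓ 00-01✓ 0000-✓ 001-1✓ 0011-✓ 01-01✓ 01-10✓ 01-11✓ 010-0✓ 010-1✓ 0100-✓ 0101-✓ 011-1✓ 0111-✓ 1-000✓ 1-110✓ 1-111✓ 10-00✓ 10-10✓ 100-0✓ 1000-✓ 101-0✓ 1011-✓ 11-11✓ 111-1✓ 1111-✓
Round 2: --000 --110✓ --111✓ -000- -011-✓ -1-11 -11-1 -111-✓ 0--01 0-00- 0-1-1 0-11-✓ 01--1 01-1- 010-- 1-11-✓ 10--0
Round 3: --11-
PIs = {--000, --11-, -000-, -1-11, -11-1, 0--01, 0-00-, 0-1-1, 01--1, 01-1-, 010--, 10--0}
Coverage chart:
  m0: --000,-000-,0-00-
  m1: -000-,0--01,0-00-
  m5: 0--01,0-1-1
  m6: --11- ←essential
  m7: --11-,0-1-1
  m8: --000,0-00-,010--
  m9: 0--01,0-00-,01--1,010--
  m10: 01-1-,010--
  m11: -1-11,01--1,01-1-,010--
  m13: -11-1,0--01,0-1-1,01--1
  m14: --11-,01-1-
  m15: --11-,-1-11,-11-1,0-1-1,01--1,01-1-
  m17: -000- ←essential
  m18: 10--0 ←essential
  m20: 10--0 ←essential
  m22: --11-,10--0
  m23: --11- ←essential
  m24: --000 ←essential
  m27: -1-11 ←essential
  m29: -11-1 ←essential
  m30: --11- ←essential
  m31: --11-,-1-11,-11-1
Essential: --000, --11-, -000-, -1-11, -11-1, 10--0
Petrick residual → 0--01, 01-1-
Min cover (8 terms): c'd'e' + cd + b'c'd' + bde + bce + a'd'e + a'bd + ab'e'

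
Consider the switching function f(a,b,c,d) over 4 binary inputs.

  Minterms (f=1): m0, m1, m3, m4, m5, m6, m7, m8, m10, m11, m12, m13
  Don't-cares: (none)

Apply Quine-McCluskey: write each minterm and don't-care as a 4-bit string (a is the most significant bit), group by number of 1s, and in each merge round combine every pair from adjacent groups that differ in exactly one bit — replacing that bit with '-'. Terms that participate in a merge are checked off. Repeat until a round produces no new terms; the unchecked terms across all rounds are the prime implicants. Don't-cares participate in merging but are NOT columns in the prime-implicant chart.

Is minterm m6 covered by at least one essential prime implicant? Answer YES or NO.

size-2^0 implicants → 0000(✓)  0001(✓)  0011(✓)  0100(✓)  0101(✓)  0110(✓)  0111(✓)  1000(✓)  1010(✓)  1011(✓)  1100(✓)  1101(✓)
size-2^1 implicants → -000(✓)  -011  -100(✓)  -101(✓)  0-00(✓)  0-01(✓)  0-11(✓)  00-1(✓)  000-(✓)  01-0(✓)  01-1(✓)  010-(✓)  011-(✓)  1-00(✓)  10-0  101-  110-(✓)
size-2^2 implicants → --00  -10-  0--1  0-0-  01--
Unchecked terms (primes): --00, -011, -10-, 0--1, 0-0-, 01--, 10-0, 101-
Minterm coverage:
  m0 ⊆ --00,0-0-
  m1 ⊆ 0--1,0-0-
  m3 ⊆ -011,0--1
  m4 ⊆ --00,-10-,0-0-,01--
  m5 ⊆ -10-,0--1,0-0-,01--
  m6 ⊆ 01-- [E]
  m7 ⊆ 0--1,01--
  m8 ⊆ --00,10-0
  m10 ⊆ 10-0,101-
  m11 ⊆ -011,101-
  m12 ⊆ --00,-10-
  m13 ⊆ -10- [E]
E = {-10-, 01--}

YES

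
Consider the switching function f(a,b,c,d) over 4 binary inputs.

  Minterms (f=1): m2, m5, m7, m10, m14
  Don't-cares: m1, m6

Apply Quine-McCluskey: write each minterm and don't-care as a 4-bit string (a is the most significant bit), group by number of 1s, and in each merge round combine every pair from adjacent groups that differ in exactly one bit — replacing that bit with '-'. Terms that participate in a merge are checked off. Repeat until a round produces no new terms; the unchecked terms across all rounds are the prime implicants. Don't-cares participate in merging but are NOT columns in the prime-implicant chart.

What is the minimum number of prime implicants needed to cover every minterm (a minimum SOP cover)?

[col 0] 0001*, 0010*, 0101*, 0110*, 0111*, 1010*, 1110*
[col 1] -010*, -110*, 0-01, 0-10*, 01-1, 011-, 1-10*
[col 2] --10
Prime implicants: --10, 0-01, 01-1, 011-
PI chart (minterm → PIs covering it):
  2 | --10  (sole → essential)
  5 | 0-01,01-1
  7 | 01-1,011-
  10 | --10  (sole → essential)
  14 | --10  (sole → essential)
Essential prime implicants: --10
Petrick residual → 01-1
Minimum SOP uses 2 PIs: cd' + a'bd

2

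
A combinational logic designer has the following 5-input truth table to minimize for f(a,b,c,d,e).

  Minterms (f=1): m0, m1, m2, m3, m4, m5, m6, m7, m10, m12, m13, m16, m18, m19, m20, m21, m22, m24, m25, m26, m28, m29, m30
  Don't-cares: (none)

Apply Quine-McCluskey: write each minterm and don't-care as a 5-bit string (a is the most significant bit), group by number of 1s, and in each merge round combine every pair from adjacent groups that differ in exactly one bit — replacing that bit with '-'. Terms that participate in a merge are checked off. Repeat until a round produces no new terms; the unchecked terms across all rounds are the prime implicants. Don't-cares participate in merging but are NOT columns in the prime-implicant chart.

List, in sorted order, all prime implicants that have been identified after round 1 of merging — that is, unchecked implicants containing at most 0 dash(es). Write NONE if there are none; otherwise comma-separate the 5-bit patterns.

NONE

[col 0] 00000*, 00001*, 00010*, 00011*, 00100*, 00101*, 00110*, 00111*, 01010*, 01100*, 01101*, 10000*, 10010*, 10011*, 10100*, 10101*, 10110*, 11000*, 11001*, 11010*, 11100*, 11101*, 11110*
[col 1] -0000*, -0010*, -0011*, -0100*, -0101*, -0110*, -1010*, -1100*, -1101*, 0-010*, 0-100*, 0-101*, 00-00*, 00-01*, 00-10*, 00-11*, 000-0*, 000-1*, 0000-*, 0001-*, 001-0*, 001-1*, 0010-*, 0011-*, 0110-*, 1-000*, 1-010*, 1-100*, 1-101*, 1-110*, 10-00*, 10-10*, 100-0*, 1001-*, 101-0*, 1010-*, 11-00*, 11-01*, 11-10*, 110-0*, 1100-*, 111-0*, 1110-*
[col 2] --010, --100*, --101*, -0-00*, -0-10*, -00-0*, -001-, -01-0*, -010-*, -110-*, 0-10-*, 00--0*, 00--1*, 00-0-*, 00-1-*, 000--*, 001--*, 1--00*, 1--10*, 1-0-0*, 1-1-0*, 1-10-*, 10--0*, 11--0*, 11-0-
[col 3] --10-, -0--0, 00---, 1---0
Prime implicants: --010, --10-, -0--0, -001-, 00---, 1---0, 11-0-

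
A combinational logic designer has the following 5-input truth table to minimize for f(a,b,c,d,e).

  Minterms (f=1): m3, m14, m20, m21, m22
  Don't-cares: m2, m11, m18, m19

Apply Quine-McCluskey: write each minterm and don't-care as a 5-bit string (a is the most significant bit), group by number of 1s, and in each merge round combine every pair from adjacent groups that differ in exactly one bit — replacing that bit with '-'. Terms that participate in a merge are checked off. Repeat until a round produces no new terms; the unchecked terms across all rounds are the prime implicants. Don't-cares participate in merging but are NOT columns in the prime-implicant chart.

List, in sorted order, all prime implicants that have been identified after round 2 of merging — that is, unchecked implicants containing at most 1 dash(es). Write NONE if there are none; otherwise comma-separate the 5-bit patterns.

size-2^0 implicants → 00010(✓)  00011(✓)  01011(✓)  01110  10010(✓)  10011(✓)  10100(✓)  10101(✓)  10110(✓)
size-2^1 implicants → -0010(✓)  -0011(✓)  0-011  0001-(✓)  10-10  1001-(✓)  101-0  1010-
size-2^2 implicants → -001-
Unchecked terms (primes): -001-, 0-011, 01110, 10-10, 101-0, 1010-

0-011, 01110, 10-10, 101-0, 1010-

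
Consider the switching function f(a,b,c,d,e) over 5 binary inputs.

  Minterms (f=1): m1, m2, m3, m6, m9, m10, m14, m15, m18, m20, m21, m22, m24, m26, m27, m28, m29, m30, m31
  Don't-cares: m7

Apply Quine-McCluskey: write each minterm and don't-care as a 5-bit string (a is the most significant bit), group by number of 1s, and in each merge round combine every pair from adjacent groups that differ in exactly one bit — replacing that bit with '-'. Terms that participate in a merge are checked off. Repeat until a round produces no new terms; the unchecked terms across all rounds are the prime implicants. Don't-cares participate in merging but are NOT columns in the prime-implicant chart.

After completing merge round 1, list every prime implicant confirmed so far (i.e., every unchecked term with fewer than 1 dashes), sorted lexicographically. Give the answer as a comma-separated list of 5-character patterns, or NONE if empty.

NONE

[col 0] 00001*, 00010*, 00011*, 00110*, 00111*, 01001*, 01010*, 01110*, 01111*, 10010*, 10100*, 10101*, 10110*, 11000*, 11010*, 11011*, 11100*, 11101*, 11110*, 11111*
[col 1] -0010*, -0110*, -1010*, -1110*, -1111*, 0-001, 0-010*, 0-110*, 0-111*, 00-10*, 00-11*, 000-1, 0001-*, 0011-*, 01-10*, 0111-*, 1-010*, 1-100*, 1-101*, 1-110*, 10-10*, 101-0*, 1010-*, 11-00*, 11-10*, 11-11*, 110-0*, 1101-*, 111-0*, 111-1*, 1110-*, 1111-*
[col 2] --010*, --110*, -0-10*, -1-10*, -111-, 0--10*, 0-11-, 00-1-, 1--10*, 1-1-0, 1-10-, 11--0, 11-1-, 111--
[col 3] ---10
Prime implicants: ---10, -111-, 0-001, 0-11-, 00-1-, 000-1, 1-1-0, 1-10-, 11--0, 11-1-, 111--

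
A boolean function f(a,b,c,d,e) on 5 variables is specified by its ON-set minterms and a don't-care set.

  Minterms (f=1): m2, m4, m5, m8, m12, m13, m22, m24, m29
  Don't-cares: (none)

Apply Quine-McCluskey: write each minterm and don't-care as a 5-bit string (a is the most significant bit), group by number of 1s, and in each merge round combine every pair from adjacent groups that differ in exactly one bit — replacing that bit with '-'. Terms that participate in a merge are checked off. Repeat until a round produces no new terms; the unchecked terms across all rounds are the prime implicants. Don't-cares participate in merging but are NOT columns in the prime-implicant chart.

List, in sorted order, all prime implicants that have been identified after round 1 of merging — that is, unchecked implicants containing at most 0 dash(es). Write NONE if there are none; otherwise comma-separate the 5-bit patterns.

00010, 10110

Round 0: 00010 00100✓ 00101✓ 01000✓ 01100✓ 01101✓ 10110 11000✓ 11101✓
Round 1: -1000 -1101 0-100✓ 0-101✓ 0010-✓ 01-00 0110-✓
Round 2: 0-10-
PIs = {-1000, -1101, 0-10-, 00010, 01-00, 10110}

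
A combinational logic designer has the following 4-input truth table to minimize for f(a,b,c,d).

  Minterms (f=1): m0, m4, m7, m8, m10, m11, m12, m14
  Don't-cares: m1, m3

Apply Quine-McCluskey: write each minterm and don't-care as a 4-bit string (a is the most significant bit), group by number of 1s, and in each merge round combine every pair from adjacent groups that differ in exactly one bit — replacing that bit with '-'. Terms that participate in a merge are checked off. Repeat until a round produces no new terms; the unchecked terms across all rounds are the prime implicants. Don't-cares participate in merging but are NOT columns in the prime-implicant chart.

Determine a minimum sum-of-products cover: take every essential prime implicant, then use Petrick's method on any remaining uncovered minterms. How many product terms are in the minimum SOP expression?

Round 0: 0000✓ 0001✓ 0011✓ 0100✓ 0111✓ 1000✓ 1010✓ 1011✓ 1100✓ 1110✓
Round 1: -000✓ -011 -100✓ 0-00✓ 0-11 00-1 000- 1-00✓ 1-10✓ 10-0✓ 101- 11-0✓
Round 2: --00 1--0
PIs = {--00, -011, 0-11, 00-1, 000-, 1--0, 101-}
Coverage chart:
  m0: --00,000-
  m4: --00 ←essential
  m7: 0-11 ←essential
  m8: --00,1--0
  m10: 1--0,101-
  m11: -011,101-
  m12: --00,1--0
  m14: 1--0 ←essential
Essential: --00, 0-11, 1--0
Petrick residual → -011
Min cover (4 terms): c'd' + b'cd + a'cd + ad'

4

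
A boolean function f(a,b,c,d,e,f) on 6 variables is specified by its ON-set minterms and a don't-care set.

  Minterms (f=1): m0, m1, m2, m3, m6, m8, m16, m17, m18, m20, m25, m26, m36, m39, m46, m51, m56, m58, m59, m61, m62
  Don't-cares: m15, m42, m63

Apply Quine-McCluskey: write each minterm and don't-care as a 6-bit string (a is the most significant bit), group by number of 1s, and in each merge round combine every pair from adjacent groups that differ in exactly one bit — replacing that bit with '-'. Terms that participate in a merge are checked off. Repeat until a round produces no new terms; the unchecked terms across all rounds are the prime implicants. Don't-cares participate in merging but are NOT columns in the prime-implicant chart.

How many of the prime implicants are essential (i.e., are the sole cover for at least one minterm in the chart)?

size-2^0 implicants → 000000(✓)  000001(✓)  000010(✓)  000011(✓)  000110(✓)  001000(✓)  001111  010000(✓)  010001(✓)  010010(✓)  010100(✓)  011001(✓)  011010(✓)  100100  100111  101010(✓)  101110(✓)  110011(✓)  111000(✓)  111010(✓)  111011(✓)  111101(✓)  111110(✓)  111111(✓)
size-2^1 implicants → -11010  0-0000(✓)  0-0001(✓)  0-0010(✓)  00-000  000-10  0000-0(✓)  0000-1(✓)  00000-(✓)  00001-(✓)  01-001  01-010  010-00  0100-0(✓)  01000-(✓)  1-1010(✓)  1-1110(✓)  101-10(✓)  11-011  111-10(✓)  111-11(✓)  1110-0  11101-(✓)  1111-1  11111-(✓)
size-2^2 implicants → 0-00-0  0-000-  0000--  1-1-10  111-1-
Unchecked terms (primes): -11010, 0-00-0, 0-000-, 00-000, 000-10, 0000--, 001111, 01-001, 01-010, 010-00, 1-1-10, 100100, 100111, 11-011, 111-1-, 1110-0, 1111-1
Minterm coverage:
  m0 ⊆ 0-00-0,0-000-,00-000,0000--
  m1 ⊆ 0-000-,0000--
  m2 ⊆ 0-00-0,000-10,0000--
  m3 ⊆ 0000-- [E]
  m6 ⊆ 000-10 [E]
  m8 ⊆ 00-000 [E]
  m16 ⊆ 0-00-0,0-000-,010-00
  m17 ⊆ 0-000-,01-001
  m18 ⊆ 0-00-0,01-010
  m20 ⊆ 010-00 [E]
  m25 ⊆ 01-001 [E]
  m26 ⊆ -11010,01-010
  m36 ⊆ 100100 [E]
  m39 ⊆ 100111 [E]
  m46 ⊆ 1-1-10 [E]
  m51 ⊆ 11-011 [E]
  m56 ⊆ 1110-0 [E]
  m58 ⊆ -11010,1-1-10,111-1-,1110-0
  m59 ⊆ 11-011,111-1-
  m61 ⊆ 1111-1 [E]
  m62 ⊆ 1-1-10,111-1-
E = {00-000, 000-10, 0000--, 01-001, 010-00, 1-1-10, 100100, 100111, 11-011, 1110-0, 1111-1}

11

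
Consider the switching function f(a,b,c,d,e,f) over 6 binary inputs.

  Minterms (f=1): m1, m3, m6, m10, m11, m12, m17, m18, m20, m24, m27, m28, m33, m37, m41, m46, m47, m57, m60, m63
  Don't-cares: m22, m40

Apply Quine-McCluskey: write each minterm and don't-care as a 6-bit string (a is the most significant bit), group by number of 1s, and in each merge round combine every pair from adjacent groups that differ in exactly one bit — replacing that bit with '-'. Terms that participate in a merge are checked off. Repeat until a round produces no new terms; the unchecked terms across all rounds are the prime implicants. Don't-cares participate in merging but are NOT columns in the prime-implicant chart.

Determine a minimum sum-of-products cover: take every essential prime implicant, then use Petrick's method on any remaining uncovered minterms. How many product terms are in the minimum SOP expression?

size-2^0 implicants → 000001(✓)  000011(✓)  000110(✓)  001010(✓)  001011(✓)  001100(✓)  010001(✓)  010010(✓)  010100(✓)  010110(✓)  011000(✓)  011011(✓)  011100(✓)  100001(✓)  100101(✓)  101000(✓)  101001(✓)  101110(✓)  101111(✓)  111001(✓)  111100(✓)  111111(✓)
size-2^1 implicants → -00001  -11100  0-0001  0-0110  0-1011  0-1100  00-011  0000-1  00101-  01-100  010-10  0101-0  011-00  1-1001  1-1111  10-001  100-01  10100-  10111-
Unchecked terms (primes): -00001, -11100, 0-0001, 0-0110, 0-1011, 0-1100, 00-011, 0000-1, 00101-, 01-100, 010-10, 0101-0, 011-00, 1-1001, 1-1111, 10-001, 100-01, 10100-, 10111-
Minterm coverage:
  m1 ⊆ -00001,0-0001,0000-1
  m3 ⊆ 00-011,0000-1
  m6 ⊆ 0-0110 [E]
  m10 ⊆ 00101- [E]
  m11 ⊆ 0-1011,00-011,00101-
  m12 ⊆ 0-1100 [E]
  m17 ⊆ 0-0001 [E]
  m18 ⊆ 010-10 [E]
  m20 ⊆ 01-100,0101-0
  m24 ⊆ 011-00 [E]
  m27 ⊆ 0-1011 [E]
  m28 ⊆ -11100,0-1100,01-100,011-00
  m33 ⊆ -00001,10-001,100-01
  m37 ⊆ 100-01 [E]
  m41 ⊆ 1-1001,10-001,10100-
  m46 ⊆ 10111- [E]
  m47 ⊆ 1-1111,10111-
  m57 ⊆ 1-1001 [E]
  m60 ⊆ -11100 [E]
  m63 ⊆ 1-1111 [E]
E = {-11100, 0-0001, 0-0110, 0-1011, 0-1100, 00101-, 010-10, 011-00, 1-1001, 1-1111, 100-01, 10111-}
Petrick residual → 00-011, 01-100
Cover = bcde'f' + a'c'd'e'f + a'c'def' + a'cd'ef + a'cde'f' + a'b'd'ef + a'b'cd'e + a'bde'f' + a'bc'ef' + a'bce'f' + acd'e'f + acdef + ab'c'e'f + ab'cde  |cover|=14

14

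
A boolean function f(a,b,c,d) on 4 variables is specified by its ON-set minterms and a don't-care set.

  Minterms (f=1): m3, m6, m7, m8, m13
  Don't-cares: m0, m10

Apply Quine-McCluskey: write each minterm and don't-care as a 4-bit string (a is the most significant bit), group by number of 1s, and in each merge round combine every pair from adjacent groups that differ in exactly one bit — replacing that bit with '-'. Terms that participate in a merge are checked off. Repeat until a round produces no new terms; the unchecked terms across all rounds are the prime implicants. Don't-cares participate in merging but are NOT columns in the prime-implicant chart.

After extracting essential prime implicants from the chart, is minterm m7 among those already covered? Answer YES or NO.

[col 0] 0000*, 0011*, 0110*, 0111*, 1000*, 1010*, 1101
[col 1] -000, 0-11, 011-, 10-0
Prime implicants: -000, 0-11, 011-, 10-0, 1101
PI chart (minterm → PIs covering it):
  3 | 0-11  (sole → essential)
  6 | 011-  (sole → essential)
  7 | 0-11,011-
  8 | -000,10-0
  13 | 1101  (sole → essential)
Essential prime implicants: 0-11, 011-, 1101

YES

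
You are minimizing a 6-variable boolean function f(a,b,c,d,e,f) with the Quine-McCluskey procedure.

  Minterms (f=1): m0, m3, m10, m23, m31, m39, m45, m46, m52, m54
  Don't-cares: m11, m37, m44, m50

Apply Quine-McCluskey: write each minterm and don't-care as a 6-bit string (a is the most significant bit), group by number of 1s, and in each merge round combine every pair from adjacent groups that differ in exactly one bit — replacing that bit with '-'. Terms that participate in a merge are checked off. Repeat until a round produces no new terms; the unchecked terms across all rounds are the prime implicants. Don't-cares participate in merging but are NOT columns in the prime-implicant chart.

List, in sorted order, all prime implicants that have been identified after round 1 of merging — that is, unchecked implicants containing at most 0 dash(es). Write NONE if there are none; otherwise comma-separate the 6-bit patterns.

Round 0: 000000 000011✓ 001010✓ 001011✓ 010111✓ 011111✓ 100101✓ 100111✓ 101100✓ 101101✓ 101110✓ 110010✓ 110100✓ 110110✓
Round 1: 00-011 00101- 01-111 10-101 1001-1 1011-0 10110- 110-10 1101-0
PIs = {00-011, 000000, 00101-, 01-111, 10-101, 1001-1, 1011-0, 10110-, 110-10, 1101-0}

000000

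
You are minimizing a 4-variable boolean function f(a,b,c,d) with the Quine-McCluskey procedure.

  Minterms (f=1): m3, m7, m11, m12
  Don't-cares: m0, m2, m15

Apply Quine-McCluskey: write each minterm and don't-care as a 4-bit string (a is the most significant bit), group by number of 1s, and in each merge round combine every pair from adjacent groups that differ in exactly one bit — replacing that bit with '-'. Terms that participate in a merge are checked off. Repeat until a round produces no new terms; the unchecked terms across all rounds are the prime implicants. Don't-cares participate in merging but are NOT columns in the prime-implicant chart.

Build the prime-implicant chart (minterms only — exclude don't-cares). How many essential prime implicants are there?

[col 0] 0000*, 0010*, 0011*, 0111*, 1011*, 1100, 1111*
[col 1] -011*, -111*, 0-11*, 00-0, 001-, 1-11*
[col 2] --11
Prime implicants: --11, 00-0, 001-, 1100
PI chart (minterm → PIs covering it):
  3 | --11,001-
  7 | --11  (sole → essential)
  11 | --11  (sole → essential)
  12 | 1100  (sole → essential)
Essential prime implicants: --11, 1100

2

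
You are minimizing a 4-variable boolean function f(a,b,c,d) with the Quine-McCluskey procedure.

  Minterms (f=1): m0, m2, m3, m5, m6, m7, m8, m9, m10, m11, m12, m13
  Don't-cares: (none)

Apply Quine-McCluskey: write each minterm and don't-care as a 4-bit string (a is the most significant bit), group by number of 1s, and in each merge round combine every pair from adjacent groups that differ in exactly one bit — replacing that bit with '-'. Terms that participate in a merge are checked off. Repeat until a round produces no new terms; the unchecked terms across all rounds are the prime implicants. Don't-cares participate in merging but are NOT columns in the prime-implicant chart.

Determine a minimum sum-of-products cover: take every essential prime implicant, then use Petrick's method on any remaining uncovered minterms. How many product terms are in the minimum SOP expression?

Round 0: 0000✓ 0010✓ 0011✓ 0101✓ 0110✓ 0111✓ 1000✓ 1001✓ 1010✓ 1011✓ 1100✓ 1101✓
Round 1: -000✓ -010✓ -011✓ -101 0-10✓ 0-11✓ 00-0✓ 001-✓ 01-1 011-✓ 1-00✓ 1-01✓ 10-0✓ 10-1✓ 100-✓ 101-✓ 110-✓
Round 2: -0-0 -01- 0-1- 1-0- 10--
PIs = {-0-0, -01-, -101, 0-1-, 01-1, 1-0-, 10--}
Coverage chart:
  m0: -0-0 ←essential
  m2: -0-0,-01-,0-1-
  m3: -01-,0-1-
  m5: -101,01-1
  m6: 0-1- ←essential
  m7: 0-1-,01-1
  m8: -0-0,1-0-,10--
  m9: 1-0-,10--
  m10: -0-0,-01-,10--
  m11: -01-,10--
  m12: 1-0- ←essential
  m13: -101,1-0-
Essential: -0-0, 0-1-, 1-0-
Petrick residual → -01-, -101
Min cover (5 terms): b'd' + b'c + bc'd + a'c + ac'

5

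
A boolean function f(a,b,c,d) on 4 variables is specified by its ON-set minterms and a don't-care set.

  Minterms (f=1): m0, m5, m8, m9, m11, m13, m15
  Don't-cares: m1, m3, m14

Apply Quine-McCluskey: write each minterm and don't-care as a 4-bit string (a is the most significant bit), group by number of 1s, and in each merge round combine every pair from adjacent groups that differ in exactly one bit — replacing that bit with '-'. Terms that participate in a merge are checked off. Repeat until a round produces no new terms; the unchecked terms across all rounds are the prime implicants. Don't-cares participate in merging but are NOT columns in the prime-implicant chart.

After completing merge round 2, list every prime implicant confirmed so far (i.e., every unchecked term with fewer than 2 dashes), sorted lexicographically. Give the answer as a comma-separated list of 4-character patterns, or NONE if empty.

Round 0: 0000✓ 0001✓ 0011✓ 0101✓ 1000✓ 1001✓ 1011✓ 1101✓ 1110✓ 1111✓
Round 1: -000✓ -001✓ -011✓ -101✓ 0-01✓ 00-1✓ 000-✓ 1-01✓ 1-11✓ 10-1✓ 100-✓ 11-1✓ 111-
Round 2: --01 -0-1 -00- 1--1
PIs = {--01, -0-1, -00-, 1--1, 111-}

111-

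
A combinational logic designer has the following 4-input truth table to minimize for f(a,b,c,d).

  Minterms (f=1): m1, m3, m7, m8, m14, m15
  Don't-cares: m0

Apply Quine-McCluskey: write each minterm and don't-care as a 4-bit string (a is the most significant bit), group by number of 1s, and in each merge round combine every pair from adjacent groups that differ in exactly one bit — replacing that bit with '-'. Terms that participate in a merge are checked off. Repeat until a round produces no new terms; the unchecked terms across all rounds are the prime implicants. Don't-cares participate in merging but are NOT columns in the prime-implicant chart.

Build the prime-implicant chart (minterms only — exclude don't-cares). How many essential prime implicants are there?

2

[col 0] 0000*, 0001*, 0011*, 0111*, 1000*, 1110*, 1111*
[col 1] -000, -111, 0-11, 00-1, 000-, 111-
Prime implicants: -000, -111, 0-11, 00-1, 000-, 111-
PI chart (minterm → PIs covering it):
  1 | 00-1,000-
  3 | 0-11,00-1
  7 | -111,0-11
  8 | -000  (sole → essential)
  14 | 111-  (sole → essential)
  15 | -111,111-
Essential prime implicants: -000, 111-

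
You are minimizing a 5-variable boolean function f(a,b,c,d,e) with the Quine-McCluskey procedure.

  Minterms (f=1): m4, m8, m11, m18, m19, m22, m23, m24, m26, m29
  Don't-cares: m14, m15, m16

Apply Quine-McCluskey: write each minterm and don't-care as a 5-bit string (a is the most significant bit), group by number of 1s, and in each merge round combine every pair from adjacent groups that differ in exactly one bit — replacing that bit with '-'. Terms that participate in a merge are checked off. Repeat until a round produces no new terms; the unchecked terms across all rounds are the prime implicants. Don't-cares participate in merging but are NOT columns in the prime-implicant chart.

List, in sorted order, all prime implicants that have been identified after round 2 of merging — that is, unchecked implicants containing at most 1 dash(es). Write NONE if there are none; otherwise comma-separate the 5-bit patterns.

[col 0] 00100, 01000*, 01011*, 01110*, 01111*, 10000*, 10010*, 10011*, 10110*, 10111*, 11000*, 11010*, 11101
[col 1] -1000, 01-11, 0111-, 1-000*, 1-010*, 10-10*, 10-11*, 100-0*, 1001-*, 1011-*, 110-0*
[col 2] 1-0-0, 10-1-
Prime implicants: -1000, 00100, 01-11, 0111-, 1-0-0, 10-1-, 11101

-1000, 00100, 01-11, 0111-, 11101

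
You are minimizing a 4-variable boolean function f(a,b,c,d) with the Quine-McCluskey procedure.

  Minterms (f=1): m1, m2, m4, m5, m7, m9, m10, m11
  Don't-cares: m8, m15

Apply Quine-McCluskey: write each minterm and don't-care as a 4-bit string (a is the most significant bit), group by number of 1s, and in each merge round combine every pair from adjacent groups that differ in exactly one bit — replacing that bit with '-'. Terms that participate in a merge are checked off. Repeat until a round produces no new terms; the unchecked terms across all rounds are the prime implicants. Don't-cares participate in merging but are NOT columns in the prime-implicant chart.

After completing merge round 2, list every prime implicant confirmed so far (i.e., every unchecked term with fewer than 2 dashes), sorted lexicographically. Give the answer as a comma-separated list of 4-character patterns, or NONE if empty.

[col 0] 0001*, 0010*, 0100*, 0101*, 0111*, 1000*, 1001*, 1010*, 1011*, 1111*
[col 1] -001, -010, -111, 0-01, 01-1, 010-, 1-11, 10-0*, 10-1*, 100-*, 101-*
[col 2] 10--
Prime implicants: -001, -010, -111, 0-01, 01-1, 010-, 1-11, 10--

-001, -010, -111, 0-01, 01-1, 010-, 1-11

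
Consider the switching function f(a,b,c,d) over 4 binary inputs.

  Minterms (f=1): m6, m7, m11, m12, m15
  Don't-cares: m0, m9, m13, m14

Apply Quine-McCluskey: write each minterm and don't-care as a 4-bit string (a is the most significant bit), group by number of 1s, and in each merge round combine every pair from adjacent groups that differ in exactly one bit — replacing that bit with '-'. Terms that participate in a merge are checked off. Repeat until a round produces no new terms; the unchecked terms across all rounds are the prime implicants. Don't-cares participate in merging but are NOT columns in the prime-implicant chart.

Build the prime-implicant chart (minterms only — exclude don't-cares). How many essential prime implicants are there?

size-2^0 implicants → 0000  0110(✓)  0111(✓)  1001(✓)  1011(✓)  1100(✓)  1101(✓)  1110(✓)  1111(✓)
size-2^1 implicants → -110(✓)  -111(✓)  011-(✓)  1-01(✓)  1-11(✓)  10-1(✓)  11-0(✓)  11-1(✓)  110-(✓)  111-(✓)
size-2^2 implicants → -11-  1--1  11--
Unchecked terms (primes): -11-, 0000, 1--1, 11--
Minterm coverage:
  m6 ⊆ -11- [E]
  m7 ⊆ -11- [E]
  m11 ⊆ 1--1 [E]
  m12 ⊆ 11-- [E]
  m15 ⊆ -11-,1--1,11--
E = {-11-, 1--1, 11--}

3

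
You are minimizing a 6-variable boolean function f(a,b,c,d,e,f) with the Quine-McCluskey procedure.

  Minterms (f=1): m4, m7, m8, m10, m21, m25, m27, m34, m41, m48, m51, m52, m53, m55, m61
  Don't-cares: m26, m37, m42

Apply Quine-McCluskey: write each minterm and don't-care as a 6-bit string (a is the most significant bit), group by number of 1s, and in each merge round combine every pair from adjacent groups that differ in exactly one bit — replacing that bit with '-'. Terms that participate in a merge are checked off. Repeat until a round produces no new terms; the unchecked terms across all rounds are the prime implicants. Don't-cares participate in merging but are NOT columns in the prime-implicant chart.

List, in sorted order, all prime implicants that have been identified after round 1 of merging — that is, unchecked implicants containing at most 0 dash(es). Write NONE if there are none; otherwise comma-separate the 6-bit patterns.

[col 0] 000100, 000111, 001000*, 001010*, 010101*, 011001*, 011010*, 011011*, 100010*, 100101*, 101001, 101010*, 110000*, 110011*, 110100*, 110101*, 110111*, 111101*
[col 1] -01010, -10101, 0-1010, 0010-0, 0110-1, 01101-, 1-0101, 10-010, 11-101, 110-00, 110-11, 1101-1, 11010-
Prime implicants: -01010, -10101, 0-1010, 000100, 000111, 0010-0, 0110-1, 01101-, 1-0101, 10-010, 101001, 11-101, 110-00, 110-11, 1101-1, 11010-

000100, 000111, 101001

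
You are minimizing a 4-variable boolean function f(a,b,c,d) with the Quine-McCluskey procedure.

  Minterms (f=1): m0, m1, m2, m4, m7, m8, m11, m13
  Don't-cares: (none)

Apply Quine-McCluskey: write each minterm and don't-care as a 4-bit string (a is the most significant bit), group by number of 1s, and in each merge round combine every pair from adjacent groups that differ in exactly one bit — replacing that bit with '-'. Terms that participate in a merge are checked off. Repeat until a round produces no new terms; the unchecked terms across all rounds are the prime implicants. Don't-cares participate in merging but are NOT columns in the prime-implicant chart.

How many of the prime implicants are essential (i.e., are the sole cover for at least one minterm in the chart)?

Round 0: 0000✓ 0001✓ 0010✓ 0100✓ 0111 1000✓ 1011 1101
Round 1: -000 0-00 00-0 000-
PIs = {-000, 0-00, 00-0, 000-, 0111, 1011, 1101}
Coverage chart:
  m0: -000,0-00,00-0,000-
  m1: 000- ←essential
  m2: 00-0 ←essential
  m4: 0-00 ←essential
  m7: 0111 ←essential
  m8: -000 ←essential
  m11: 1011 ←essential
  m13: 1101 ←essential
Essential: -000, 0-00, 00-0, 000-, 0111, 1011, 1101

7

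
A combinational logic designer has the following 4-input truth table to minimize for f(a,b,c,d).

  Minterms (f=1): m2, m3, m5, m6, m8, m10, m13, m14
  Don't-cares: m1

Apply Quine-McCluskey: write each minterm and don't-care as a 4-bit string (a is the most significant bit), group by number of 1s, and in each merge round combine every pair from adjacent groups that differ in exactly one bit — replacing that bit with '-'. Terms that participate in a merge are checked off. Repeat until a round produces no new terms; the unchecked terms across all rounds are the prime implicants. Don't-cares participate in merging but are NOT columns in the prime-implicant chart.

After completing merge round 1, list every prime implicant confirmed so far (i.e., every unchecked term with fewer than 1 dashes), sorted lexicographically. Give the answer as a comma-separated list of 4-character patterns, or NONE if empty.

NONE

[col 0] 0001*, 0010*, 0011*, 0101*, 0110*, 1000*, 1010*, 1101*, 1110*
[col 1] -010*, -101, -110*, 0-01, 0-10*, 00-1, 001-, 1-10*, 10-0
[col 2] --10
Prime implicants: --10, -101, 0-01, 00-1, 001-, 10-0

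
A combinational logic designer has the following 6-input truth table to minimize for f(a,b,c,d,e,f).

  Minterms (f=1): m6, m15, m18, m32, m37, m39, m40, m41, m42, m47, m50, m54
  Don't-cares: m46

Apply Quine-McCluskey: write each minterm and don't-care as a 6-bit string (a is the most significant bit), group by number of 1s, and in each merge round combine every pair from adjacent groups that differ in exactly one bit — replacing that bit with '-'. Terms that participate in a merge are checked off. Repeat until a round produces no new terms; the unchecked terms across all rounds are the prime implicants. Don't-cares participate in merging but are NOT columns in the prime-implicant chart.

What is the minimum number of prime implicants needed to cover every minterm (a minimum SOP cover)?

[col 0] 000110, 001111*, 010010*, 100000*, 100101*, 100111*, 101000*, 101001*, 101010*, 101110*, 101111*, 110010*, 110110*
[col 1] -01111, -10010, 10-000, 10-111, 1001-1, 101-10, 1010-0, 10100-, 10111-, 110-10
Prime implicants: -01111, -10010, 000110, 10-000, 10-111, 1001-1, 101-10, 1010-0, 10100-, 10111-, 110-10
PI chart (minterm → PIs covering it):
  6 | 000110  (sole → essential)
  15 | -01111  (sole → essential)
  18 | -10010  (sole → essential)
  32 | 10-000  (sole → essential)
  37 | 1001-1  (sole → essential)
  39 | 10-111,1001-1
  40 | 10-000,1010-0,10100-
  41 | 10100-  (sole → essential)
  42 | 101-10,1010-0
  47 | -01111,10-111,10111-
  50 | -10010,110-10
  54 | 110-10  (sole → essential)
Essential prime implicants: -01111, -10010, 000110, 10-000, 1001-1, 10100-, 110-10
Petrick residual → 101-10
Minimum SOP uses 8 PIs: b'cdef + bc'd'ef' + a'b'c'def' + ab'd'e'f' + ab'c'df + ab'cef' + ab'cd'e' + abc'ef'

8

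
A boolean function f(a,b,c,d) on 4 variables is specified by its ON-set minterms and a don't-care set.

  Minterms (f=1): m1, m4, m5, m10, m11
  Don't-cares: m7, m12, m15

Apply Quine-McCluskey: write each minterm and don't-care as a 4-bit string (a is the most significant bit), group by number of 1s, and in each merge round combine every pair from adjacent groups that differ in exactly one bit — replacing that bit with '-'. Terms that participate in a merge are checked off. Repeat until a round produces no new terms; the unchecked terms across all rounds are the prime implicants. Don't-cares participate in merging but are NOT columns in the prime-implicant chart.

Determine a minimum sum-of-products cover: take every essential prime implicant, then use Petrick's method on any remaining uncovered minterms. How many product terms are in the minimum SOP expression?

size-2^0 implicants → 0001(✓)  0100(✓)  0101(✓)  0111(✓)  1010(✓)  1011(✓)  1100(✓)  1111(✓)
size-2^1 implicants → -100  -111  0-01  01-1  010-  1-11  101-
Unchecked terms (primes): -100, -111, 0-01, 01-1, 010-, 1-11, 101-
Minterm coverage:
  m1 ⊆ 0-01 [E]
  m4 ⊆ -100,010-
  m5 ⊆ 0-01,01-1,010-
  m10 ⊆ 101- [E]
  m11 ⊆ 1-11,101-
E = {0-01, 101-}
Petrick residual → -100
Cover = bc'd' + a'c'd + ab'c  |cover|=3

3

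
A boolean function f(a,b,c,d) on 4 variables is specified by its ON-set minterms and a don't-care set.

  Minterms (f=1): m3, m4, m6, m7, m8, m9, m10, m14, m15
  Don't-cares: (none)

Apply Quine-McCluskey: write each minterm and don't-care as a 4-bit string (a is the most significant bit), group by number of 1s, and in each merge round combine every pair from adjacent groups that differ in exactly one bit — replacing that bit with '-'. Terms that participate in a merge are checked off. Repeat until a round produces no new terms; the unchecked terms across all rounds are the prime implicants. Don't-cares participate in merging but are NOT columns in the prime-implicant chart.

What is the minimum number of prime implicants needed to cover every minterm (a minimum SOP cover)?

5

[col 0] 0011*, 0100*, 0110*, 0111*, 1000*, 1001*, 1010*, 1110*, 1111*
[col 1] -110*, -111*, 0-11, 01-0, 011-*, 1-10, 10-0, 100-, 111-*
[col 2] -11-
Prime implicants: -11-, 0-11, 01-0, 1-10, 10-0, 100-
PI chart (minterm → PIs covering it):
  3 | 0-11  (sole → essential)
  4 | 01-0  (sole → essential)
  6 | -11-,01-0
  7 | -11-,0-11
  8 | 10-0,100-
  9 | 100-  (sole → essential)
  10 | 1-10,10-0
  14 | -11-,1-10
  15 | -11-  (sole → essential)
Essential prime implicants: -11-, 0-11, 01-0, 100-
Petrick residual → 1-10
Minimum SOP uses 5 PIs: bc + a'cd + a'bd' + acd' + ab'c'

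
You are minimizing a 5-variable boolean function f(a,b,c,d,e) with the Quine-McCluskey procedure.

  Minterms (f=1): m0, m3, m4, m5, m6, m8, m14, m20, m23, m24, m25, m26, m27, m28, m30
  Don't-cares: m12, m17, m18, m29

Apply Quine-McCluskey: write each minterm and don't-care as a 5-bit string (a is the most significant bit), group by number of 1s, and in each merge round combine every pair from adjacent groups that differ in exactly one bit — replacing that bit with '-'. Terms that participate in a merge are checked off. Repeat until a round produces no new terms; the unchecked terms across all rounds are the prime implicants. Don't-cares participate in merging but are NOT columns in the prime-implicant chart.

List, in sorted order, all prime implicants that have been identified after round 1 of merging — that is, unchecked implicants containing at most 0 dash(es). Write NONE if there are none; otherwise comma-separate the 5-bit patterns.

size-2^0 implicants → 00000(✓)  00011  00100(✓)  00101(✓)  00110(✓)  01000(✓)  01100(✓)  01110(✓)  10001(✓)  10010(✓)  10100(✓)  10111  11000(✓)  11001(✓)  11010(✓)  11011(✓)  11100(✓)  11101(✓)  11110(✓)
size-2^1 implicants → -0100(✓)  -1000(✓)  -1100(✓)  -1110(✓)  0-000(✓)  0-100(✓)  0-110(✓)  00-00(✓)  001-0(✓)  0010-  01-00(✓)  011-0(✓)  1-001  1-010  1-100(✓)  11-00(✓)  11-01(✓)  11-10(✓)  110-0(✓)  110-1(✓)  1100-(✓)  1101-(✓)  111-0(✓)  1110-(✓)
size-2^2 implicants → --100  -1-00  -11-0  0--00  0-1-0  11--0  11-0-  110--
Unchecked terms (primes): --100, -1-00, -11-0, 0--00, 0-1-0, 00011, 0010-, 1-001, 1-010, 10111, 11--0, 11-0-, 110--

00011, 10111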